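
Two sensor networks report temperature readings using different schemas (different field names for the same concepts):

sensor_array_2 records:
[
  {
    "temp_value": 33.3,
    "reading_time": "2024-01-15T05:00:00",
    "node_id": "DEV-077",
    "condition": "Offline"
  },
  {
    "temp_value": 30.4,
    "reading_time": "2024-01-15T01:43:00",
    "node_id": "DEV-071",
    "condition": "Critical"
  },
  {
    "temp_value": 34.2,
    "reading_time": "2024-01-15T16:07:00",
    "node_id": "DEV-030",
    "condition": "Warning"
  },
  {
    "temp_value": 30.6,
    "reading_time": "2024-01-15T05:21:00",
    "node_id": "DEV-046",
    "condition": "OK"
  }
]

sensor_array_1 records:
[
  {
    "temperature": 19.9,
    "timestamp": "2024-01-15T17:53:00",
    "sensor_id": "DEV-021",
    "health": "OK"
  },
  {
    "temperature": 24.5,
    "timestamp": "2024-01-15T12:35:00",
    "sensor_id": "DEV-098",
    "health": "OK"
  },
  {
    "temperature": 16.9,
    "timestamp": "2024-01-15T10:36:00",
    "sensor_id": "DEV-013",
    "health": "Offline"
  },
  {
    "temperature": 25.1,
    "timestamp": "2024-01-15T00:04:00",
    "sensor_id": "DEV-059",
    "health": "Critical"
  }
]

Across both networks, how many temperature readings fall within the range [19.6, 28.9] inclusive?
3

Schema mapping: "temp_value" (sensor_array_2) = "temperature" (sensor_array_1) = temperature

Readings in [19.6, 28.9] from sensor_array_2: 0
Readings in [19.6, 28.9] from sensor_array_1: 3

Total count: 0 + 3 = 3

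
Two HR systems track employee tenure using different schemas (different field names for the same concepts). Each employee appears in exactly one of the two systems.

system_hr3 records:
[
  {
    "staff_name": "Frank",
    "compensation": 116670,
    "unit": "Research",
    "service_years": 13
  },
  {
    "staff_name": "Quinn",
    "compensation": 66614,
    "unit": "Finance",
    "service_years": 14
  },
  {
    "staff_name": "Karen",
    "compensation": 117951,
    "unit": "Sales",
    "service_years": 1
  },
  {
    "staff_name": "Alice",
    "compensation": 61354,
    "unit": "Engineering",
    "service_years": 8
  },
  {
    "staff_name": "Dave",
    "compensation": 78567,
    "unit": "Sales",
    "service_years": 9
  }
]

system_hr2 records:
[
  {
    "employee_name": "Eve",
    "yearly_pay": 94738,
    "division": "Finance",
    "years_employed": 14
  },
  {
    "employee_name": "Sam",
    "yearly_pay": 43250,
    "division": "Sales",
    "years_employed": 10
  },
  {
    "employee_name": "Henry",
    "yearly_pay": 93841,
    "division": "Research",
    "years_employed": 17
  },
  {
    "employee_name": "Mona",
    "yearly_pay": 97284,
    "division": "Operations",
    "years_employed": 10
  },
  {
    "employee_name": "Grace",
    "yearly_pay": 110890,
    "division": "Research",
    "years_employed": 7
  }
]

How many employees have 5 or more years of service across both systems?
9

Reconcile schemas: "service_years" (system_hr3) = "years_employed" (system_hr2) = years of service

From system_hr3: 4 employees with >= 5 years
From system_hr2: 5 employees with >= 5 years

Total: 4 + 5 = 9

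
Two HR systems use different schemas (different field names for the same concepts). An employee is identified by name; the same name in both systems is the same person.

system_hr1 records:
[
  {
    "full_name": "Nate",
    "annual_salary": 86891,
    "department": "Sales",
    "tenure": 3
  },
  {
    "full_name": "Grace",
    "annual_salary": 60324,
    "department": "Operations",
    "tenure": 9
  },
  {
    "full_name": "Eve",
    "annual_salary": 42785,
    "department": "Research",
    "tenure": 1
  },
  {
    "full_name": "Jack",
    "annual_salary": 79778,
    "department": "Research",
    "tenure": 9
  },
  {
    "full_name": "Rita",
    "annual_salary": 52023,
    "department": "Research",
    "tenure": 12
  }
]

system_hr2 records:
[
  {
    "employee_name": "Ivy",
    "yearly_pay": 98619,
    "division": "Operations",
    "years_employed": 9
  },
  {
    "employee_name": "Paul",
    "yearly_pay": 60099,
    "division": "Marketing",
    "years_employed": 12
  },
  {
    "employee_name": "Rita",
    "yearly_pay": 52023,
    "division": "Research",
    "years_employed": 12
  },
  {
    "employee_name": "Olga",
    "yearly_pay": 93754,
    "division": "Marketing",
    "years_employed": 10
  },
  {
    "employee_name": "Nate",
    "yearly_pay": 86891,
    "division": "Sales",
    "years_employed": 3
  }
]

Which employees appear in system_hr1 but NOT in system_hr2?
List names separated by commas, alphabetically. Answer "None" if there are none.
Eve, Grace, Jack

Schema mapping: "full_name" (system_hr1) = "employee_name" (system_hr2) = employee name

Names in system_hr1: ['Eve', 'Grace', 'Jack', 'Nate', 'Rita']
Names in system_hr2: ['Ivy', 'Nate', 'Olga', 'Paul', 'Rita']

In system_hr1 but not system_hr2: ['Eve', 'Grace', 'Jack']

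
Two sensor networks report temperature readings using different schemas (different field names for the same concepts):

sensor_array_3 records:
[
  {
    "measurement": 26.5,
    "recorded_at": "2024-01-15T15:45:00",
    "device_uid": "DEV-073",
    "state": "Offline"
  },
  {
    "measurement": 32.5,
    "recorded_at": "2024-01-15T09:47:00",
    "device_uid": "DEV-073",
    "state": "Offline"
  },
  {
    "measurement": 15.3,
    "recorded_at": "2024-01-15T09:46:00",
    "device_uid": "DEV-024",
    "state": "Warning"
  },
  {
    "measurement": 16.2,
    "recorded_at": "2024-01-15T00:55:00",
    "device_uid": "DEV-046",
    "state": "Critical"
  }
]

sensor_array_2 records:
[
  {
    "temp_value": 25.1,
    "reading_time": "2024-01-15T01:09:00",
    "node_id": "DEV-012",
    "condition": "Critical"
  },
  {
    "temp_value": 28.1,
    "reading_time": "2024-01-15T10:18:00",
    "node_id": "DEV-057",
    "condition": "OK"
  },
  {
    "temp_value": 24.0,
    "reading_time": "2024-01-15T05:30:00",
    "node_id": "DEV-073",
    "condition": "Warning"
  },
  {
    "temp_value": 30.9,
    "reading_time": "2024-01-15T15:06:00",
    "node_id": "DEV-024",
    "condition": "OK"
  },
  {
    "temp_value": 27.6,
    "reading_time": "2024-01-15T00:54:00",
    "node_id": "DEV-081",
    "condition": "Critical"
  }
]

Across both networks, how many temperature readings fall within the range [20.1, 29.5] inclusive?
5

Schema mapping: "measurement" (sensor_array_3) = "temp_value" (sensor_array_2) = temperature

Readings in [20.1, 29.5] from sensor_array_3: 1
Readings in [20.1, 29.5] from sensor_array_2: 4

Total count: 1 + 4 = 5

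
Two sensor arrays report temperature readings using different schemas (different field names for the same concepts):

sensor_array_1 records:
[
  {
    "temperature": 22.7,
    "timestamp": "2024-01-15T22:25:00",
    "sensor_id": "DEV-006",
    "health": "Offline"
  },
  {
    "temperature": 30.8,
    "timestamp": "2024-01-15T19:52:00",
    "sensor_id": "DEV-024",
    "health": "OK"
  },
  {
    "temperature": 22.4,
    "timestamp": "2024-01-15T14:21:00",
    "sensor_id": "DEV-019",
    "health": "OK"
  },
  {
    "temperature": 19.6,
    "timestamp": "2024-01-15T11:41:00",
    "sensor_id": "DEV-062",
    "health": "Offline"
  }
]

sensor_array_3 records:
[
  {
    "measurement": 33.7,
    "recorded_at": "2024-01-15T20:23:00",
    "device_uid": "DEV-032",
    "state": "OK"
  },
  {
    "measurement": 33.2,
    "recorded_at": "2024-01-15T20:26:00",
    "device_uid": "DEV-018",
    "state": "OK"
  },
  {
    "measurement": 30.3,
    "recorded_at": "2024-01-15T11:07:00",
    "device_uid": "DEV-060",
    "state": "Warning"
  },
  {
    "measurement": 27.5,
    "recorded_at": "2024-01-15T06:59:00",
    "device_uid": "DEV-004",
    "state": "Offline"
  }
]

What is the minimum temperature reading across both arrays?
19.6

Schema mapping: "temperature" (sensor_array_1) = "measurement" (sensor_array_3) = temperature reading

Minimum in sensor_array_1: 19.6
Minimum in sensor_array_3: 27.5

Overall minimum: min(19.6, 27.5) = 19.6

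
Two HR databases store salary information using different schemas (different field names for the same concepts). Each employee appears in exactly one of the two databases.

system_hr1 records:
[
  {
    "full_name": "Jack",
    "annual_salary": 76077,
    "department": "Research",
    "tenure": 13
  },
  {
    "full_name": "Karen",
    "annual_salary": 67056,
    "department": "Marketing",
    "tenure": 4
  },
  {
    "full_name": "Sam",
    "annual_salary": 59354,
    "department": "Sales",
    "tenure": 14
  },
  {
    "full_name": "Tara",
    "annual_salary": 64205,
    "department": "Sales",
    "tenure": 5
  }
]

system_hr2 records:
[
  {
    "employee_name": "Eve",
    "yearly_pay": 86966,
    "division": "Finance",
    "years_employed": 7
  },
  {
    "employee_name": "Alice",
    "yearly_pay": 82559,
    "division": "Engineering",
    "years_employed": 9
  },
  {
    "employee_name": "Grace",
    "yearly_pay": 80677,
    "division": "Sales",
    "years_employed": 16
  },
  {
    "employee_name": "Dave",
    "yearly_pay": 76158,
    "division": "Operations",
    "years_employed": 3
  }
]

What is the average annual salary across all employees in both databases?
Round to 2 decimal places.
74131.50

Schema mapping: "annual_salary" (system_hr1) = "yearly_pay" (system_hr2) = annual salary

All salaries: [76077, 67056, 59354, 64205, 86966, 82559, 80677, 76158]
Sum: 593052
Count: 8
Average: 593052 / 8 = 74131.50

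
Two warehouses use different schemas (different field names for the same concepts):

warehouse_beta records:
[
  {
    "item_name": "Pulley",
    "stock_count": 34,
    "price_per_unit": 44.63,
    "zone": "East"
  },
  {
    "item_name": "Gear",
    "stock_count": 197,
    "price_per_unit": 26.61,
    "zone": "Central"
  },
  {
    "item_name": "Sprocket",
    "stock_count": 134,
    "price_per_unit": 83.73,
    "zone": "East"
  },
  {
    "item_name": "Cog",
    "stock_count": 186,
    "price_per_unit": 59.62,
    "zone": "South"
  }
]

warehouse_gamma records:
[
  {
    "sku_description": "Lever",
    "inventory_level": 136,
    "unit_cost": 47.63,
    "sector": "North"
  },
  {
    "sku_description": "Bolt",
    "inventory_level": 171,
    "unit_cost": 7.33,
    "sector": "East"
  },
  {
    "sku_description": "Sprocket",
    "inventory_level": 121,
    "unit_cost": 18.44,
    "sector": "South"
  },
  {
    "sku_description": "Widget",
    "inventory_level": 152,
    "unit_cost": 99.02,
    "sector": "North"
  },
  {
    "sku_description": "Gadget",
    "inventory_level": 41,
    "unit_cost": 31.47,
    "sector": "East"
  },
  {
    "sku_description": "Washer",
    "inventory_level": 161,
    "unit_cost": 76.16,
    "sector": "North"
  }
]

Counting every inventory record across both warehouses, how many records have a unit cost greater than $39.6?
6

Schema mapping: "price_per_unit" (warehouse_beta) = "unit_cost" (warehouse_gamma) = unit cost

Records > $39.6 in warehouse_beta: 3
Records > $39.6 in warehouse_gamma: 3

Total count: 3 + 3 = 6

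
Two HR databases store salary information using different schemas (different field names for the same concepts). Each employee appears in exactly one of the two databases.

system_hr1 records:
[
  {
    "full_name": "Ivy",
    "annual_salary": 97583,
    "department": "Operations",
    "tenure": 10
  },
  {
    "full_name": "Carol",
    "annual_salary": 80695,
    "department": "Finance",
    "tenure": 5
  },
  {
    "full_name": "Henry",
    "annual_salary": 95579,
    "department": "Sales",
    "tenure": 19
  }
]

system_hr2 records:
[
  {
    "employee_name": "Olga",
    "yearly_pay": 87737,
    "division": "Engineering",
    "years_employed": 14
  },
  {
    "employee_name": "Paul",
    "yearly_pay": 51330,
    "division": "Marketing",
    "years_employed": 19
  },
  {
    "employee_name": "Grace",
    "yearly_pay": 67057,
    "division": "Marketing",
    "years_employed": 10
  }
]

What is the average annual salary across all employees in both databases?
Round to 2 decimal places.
79996.83

Schema mapping: "annual_salary" (system_hr1) = "yearly_pay" (system_hr2) = annual salary

All salaries: [97583, 80695, 95579, 87737, 51330, 67057]
Sum: 479981
Count: 6
Average: 479981 / 6 = 79996.83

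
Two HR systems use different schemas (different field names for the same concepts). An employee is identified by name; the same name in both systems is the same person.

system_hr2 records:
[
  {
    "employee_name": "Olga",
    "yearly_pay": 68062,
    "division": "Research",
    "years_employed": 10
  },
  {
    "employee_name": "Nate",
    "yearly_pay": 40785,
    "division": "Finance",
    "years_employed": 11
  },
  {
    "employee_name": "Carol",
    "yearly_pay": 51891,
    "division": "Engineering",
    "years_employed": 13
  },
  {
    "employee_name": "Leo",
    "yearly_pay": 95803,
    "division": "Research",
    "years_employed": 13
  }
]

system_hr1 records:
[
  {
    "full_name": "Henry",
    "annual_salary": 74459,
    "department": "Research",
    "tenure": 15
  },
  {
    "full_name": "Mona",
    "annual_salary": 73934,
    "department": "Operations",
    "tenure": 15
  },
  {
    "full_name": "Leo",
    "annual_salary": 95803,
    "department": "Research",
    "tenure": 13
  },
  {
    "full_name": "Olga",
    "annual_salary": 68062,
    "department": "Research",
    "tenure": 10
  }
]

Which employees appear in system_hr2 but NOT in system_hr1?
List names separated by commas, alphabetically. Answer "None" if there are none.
Carol, Nate

Schema mapping: "employee_name" (system_hr2) = "full_name" (system_hr1) = employee name

Names in system_hr2: ['Carol', 'Leo', 'Nate', 'Olga']
Names in system_hr1: ['Henry', 'Leo', 'Mona', 'Olga']

In system_hr2 but not system_hr1: ['Carol', 'Nate']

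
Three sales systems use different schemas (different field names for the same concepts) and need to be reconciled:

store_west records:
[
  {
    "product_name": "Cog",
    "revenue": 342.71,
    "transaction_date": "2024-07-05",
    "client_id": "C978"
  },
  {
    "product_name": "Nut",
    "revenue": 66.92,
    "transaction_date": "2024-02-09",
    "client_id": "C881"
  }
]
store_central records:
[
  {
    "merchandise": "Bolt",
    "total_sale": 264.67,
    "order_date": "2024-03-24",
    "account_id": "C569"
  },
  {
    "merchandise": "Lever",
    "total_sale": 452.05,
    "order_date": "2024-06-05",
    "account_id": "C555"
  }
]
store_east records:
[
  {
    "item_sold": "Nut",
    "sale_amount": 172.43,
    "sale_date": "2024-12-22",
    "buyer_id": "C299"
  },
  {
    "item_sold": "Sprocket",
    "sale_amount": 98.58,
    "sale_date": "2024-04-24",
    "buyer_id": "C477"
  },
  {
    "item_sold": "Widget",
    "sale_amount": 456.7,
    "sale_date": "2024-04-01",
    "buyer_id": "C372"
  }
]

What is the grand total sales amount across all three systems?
1854.06

Schema reconciliation - all amount fields map to sale amount:

store_west (revenue): 409.63
store_central (total_sale): 716.72
store_east (sale_amount): 727.71

Grand total: 1854.06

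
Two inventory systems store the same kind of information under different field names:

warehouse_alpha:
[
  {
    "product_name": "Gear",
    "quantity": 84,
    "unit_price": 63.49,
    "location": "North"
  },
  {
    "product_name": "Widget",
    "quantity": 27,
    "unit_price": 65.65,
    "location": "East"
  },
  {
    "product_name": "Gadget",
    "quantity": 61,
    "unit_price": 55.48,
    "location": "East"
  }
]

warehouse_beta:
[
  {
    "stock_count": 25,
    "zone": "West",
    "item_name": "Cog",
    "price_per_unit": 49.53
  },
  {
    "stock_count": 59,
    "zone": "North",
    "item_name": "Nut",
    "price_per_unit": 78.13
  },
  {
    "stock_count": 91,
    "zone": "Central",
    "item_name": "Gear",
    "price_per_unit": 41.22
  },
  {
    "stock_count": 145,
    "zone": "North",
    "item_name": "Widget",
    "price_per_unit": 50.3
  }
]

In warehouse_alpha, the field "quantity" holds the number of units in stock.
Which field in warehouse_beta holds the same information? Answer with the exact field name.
stock_count

In warehouse_alpha, "quantity" holds the number of units in stock.
The fields in warehouse_beta are: "stock_count", "zone", "item_name", "price_per_unit".
"stock_count" is the match: the name refers to the same concept and its values are whole-number counts (e.g. 25, 59).
The other fields ("zone", "item_name", "price_per_unit") hold different kinds of data.

So "quantity" in warehouse_alpha corresponds to "stock_count" in warehouse_beta.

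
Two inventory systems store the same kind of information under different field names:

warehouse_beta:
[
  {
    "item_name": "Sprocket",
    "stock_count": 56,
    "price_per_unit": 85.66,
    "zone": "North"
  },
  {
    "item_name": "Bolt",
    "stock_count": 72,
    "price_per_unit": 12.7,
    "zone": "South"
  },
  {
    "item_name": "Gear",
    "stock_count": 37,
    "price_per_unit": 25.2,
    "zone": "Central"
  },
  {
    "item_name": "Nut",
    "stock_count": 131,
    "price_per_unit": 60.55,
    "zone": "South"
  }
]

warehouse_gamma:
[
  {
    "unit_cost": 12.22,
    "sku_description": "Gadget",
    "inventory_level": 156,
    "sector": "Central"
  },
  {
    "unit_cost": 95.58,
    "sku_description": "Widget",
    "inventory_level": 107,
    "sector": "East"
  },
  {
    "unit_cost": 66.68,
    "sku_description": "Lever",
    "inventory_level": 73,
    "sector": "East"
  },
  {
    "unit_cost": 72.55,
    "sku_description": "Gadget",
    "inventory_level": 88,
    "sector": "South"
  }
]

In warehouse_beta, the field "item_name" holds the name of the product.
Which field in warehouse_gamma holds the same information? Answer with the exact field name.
sku_description

In warehouse_beta, "item_name" holds the name of the product.
The fields in warehouse_gamma are: "unit_cost", "sku_description", "inventory_level", "sector".
"sku_description" is the match: the name refers to the same concept and its values are product-name strings (e.g. 'Gadget', 'Lever').
The other fields ("unit_cost", "inventory_level", "sector") hold different kinds of data.

So "item_name" in warehouse_beta corresponds to "sku_description" in warehouse_gamma.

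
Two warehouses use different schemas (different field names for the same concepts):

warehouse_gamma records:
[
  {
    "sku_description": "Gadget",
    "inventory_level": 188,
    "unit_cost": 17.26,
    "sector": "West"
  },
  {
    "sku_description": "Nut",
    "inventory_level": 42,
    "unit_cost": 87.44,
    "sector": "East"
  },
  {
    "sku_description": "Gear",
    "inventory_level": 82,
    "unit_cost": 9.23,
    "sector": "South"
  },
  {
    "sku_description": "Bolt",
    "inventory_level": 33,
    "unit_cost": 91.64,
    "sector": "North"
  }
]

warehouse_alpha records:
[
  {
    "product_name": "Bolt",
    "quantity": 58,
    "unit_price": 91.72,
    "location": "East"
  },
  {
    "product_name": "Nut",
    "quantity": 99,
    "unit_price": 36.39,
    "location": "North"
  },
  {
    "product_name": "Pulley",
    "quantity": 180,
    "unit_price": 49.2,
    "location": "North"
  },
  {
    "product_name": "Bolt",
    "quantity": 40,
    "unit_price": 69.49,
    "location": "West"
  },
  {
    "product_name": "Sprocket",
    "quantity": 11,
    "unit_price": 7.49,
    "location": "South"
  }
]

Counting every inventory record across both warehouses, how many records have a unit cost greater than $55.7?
4

Schema mapping: "unit_cost" (warehouse_gamma) = "unit_price" (warehouse_alpha) = unit cost

Records > $55.7 in warehouse_gamma: 2
Records > $55.7 in warehouse_alpha: 2

Total count: 2 + 2 = 4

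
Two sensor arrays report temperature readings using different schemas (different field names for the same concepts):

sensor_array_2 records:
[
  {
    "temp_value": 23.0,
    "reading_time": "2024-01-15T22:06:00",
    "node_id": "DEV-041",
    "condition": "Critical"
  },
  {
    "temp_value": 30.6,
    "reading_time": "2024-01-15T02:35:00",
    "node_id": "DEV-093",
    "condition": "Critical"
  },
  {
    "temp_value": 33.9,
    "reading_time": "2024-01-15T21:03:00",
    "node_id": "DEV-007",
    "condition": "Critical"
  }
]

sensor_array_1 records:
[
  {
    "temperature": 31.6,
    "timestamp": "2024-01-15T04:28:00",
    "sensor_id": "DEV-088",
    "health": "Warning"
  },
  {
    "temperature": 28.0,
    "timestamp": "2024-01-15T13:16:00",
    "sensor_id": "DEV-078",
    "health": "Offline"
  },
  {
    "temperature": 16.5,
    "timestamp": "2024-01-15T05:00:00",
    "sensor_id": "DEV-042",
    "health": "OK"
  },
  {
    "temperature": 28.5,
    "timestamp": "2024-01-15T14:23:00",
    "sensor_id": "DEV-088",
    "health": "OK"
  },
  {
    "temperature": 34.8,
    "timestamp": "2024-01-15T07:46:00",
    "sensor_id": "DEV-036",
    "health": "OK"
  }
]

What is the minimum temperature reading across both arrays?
16.5

Schema mapping: "temp_value" (sensor_array_2) = "temperature" (sensor_array_1) = temperature reading

Minimum in sensor_array_2: 23.0
Minimum in sensor_array_1: 16.5

Overall minimum: min(23.0, 16.5) = 16.5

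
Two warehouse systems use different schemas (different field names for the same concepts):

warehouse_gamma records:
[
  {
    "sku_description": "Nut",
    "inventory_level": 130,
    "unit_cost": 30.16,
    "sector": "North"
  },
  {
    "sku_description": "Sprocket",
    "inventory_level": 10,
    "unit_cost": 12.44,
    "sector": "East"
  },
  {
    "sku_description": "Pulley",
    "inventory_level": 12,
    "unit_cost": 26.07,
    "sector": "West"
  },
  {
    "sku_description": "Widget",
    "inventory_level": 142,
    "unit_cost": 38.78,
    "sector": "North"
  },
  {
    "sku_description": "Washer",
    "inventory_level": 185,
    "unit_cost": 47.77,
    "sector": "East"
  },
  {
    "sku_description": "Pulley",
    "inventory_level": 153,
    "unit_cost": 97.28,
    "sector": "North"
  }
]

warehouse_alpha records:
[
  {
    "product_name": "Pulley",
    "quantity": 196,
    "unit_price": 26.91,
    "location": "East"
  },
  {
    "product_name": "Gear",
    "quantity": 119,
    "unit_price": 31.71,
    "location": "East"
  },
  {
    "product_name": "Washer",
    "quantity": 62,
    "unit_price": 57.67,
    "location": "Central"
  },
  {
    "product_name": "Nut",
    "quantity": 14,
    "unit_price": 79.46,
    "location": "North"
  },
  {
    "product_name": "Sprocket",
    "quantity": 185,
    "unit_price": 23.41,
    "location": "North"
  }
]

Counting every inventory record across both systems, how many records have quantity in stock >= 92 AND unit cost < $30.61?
3

Schema mappings:
- "inventory_level" (warehouse_gamma) = "quantity" (warehouse_alpha) = quantity
- "unit_cost" (warehouse_gamma) = "unit_price" (warehouse_alpha) = unit cost

Records meeting both conditions in warehouse_gamma: 1
Records meeting both conditions in warehouse_alpha: 2

Total: 1 + 2 = 3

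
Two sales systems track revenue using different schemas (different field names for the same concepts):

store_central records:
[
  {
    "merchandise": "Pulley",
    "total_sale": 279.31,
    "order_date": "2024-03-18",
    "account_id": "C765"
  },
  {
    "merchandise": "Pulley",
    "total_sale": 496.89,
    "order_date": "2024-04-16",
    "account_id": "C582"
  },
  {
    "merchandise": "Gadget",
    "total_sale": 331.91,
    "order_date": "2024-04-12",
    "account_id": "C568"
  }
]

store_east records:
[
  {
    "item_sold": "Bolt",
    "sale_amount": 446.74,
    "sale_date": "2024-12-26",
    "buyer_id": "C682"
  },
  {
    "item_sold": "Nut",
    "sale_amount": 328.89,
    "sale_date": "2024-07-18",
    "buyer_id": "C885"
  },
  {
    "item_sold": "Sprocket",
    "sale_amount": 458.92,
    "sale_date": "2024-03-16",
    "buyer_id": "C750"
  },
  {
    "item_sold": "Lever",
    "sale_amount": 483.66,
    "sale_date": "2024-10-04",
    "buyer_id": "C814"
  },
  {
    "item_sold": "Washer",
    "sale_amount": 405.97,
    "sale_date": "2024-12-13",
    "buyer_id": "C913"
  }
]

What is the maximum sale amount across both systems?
496.89

Reconcile: "total_sale" (store_central) = "sale_amount" (store_east) = sale amount

Maximum in store_central: 496.89
Maximum in store_east: 483.66

Overall maximum: max(496.89, 483.66) = 496.89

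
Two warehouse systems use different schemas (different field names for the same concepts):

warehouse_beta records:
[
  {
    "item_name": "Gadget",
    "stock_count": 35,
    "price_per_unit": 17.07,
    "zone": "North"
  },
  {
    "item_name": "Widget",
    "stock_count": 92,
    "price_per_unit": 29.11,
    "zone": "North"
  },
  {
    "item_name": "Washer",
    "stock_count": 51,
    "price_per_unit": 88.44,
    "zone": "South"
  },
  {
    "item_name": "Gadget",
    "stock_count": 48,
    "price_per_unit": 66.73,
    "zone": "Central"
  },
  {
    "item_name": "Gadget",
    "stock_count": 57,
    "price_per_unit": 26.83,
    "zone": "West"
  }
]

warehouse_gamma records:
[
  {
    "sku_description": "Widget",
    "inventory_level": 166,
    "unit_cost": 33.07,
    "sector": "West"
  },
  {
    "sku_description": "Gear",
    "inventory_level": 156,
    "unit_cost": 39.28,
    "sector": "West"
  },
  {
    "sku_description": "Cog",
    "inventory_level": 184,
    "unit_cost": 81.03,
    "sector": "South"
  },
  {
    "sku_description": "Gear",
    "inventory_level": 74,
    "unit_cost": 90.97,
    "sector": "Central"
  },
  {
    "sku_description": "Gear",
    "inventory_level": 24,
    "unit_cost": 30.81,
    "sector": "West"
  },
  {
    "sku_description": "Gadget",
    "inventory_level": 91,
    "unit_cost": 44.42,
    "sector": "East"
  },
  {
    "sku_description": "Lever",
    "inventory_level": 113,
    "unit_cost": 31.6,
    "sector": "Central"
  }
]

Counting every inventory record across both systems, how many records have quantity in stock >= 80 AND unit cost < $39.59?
4

Schema mappings:
- "stock_count" (warehouse_beta) = "inventory_level" (warehouse_gamma) = quantity
- "price_per_unit" (warehouse_beta) = "unit_cost" (warehouse_gamma) = unit cost

Records meeting both conditions in warehouse_beta: 1
Records meeting both conditions in warehouse_gamma: 3

Total: 1 + 3 = 4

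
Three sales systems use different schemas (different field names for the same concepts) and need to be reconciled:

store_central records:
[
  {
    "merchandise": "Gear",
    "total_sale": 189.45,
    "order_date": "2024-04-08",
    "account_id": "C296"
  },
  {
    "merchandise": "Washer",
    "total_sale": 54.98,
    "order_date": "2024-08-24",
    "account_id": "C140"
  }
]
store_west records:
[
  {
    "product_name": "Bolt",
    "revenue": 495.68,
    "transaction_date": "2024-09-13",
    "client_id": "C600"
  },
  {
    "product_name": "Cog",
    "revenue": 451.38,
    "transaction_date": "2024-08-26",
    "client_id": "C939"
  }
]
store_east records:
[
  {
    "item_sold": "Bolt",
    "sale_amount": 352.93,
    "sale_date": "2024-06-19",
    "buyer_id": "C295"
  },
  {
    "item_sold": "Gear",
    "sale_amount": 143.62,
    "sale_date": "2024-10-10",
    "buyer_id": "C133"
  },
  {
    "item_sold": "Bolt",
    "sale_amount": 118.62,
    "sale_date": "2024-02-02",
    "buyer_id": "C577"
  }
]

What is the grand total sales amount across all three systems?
1806.66

Schema reconciliation - all amount fields map to sale amount:

store_central (total_sale): 244.43
store_west (revenue): 947.06
store_east (sale_amount): 615.17

Grand total: 1806.66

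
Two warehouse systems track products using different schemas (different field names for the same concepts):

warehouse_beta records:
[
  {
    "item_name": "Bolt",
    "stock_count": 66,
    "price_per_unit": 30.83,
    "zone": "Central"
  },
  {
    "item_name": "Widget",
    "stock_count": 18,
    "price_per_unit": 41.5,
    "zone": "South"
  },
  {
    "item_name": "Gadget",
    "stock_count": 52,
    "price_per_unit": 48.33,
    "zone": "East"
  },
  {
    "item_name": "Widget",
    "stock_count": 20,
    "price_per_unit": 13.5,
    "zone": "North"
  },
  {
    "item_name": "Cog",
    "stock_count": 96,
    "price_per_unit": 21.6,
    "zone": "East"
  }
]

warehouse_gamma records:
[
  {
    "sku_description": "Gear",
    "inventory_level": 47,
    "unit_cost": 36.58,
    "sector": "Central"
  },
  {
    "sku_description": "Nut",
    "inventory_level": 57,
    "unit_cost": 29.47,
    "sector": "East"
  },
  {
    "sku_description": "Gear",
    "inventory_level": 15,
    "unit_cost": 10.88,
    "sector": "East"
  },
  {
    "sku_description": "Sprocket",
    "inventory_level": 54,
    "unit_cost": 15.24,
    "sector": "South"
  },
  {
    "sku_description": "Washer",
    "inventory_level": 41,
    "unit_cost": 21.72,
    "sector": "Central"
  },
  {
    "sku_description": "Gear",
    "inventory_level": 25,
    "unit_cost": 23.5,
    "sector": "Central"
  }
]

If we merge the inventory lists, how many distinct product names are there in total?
8

Schema mapping: "item_name" (warehouse_beta) = "sku_description" (warehouse_gamma) = product name

Products in warehouse_beta: ['Bolt', 'Cog', 'Gadget', 'Widget']
Products in warehouse_gamma: ['Gear', 'Nut', 'Sprocket', 'Washer']

Union (unique products): ['Bolt', 'Cog', 'Gadget', 'Gear', 'Nut', 'Sprocket', 'Washer', 'Widget']
Count: 8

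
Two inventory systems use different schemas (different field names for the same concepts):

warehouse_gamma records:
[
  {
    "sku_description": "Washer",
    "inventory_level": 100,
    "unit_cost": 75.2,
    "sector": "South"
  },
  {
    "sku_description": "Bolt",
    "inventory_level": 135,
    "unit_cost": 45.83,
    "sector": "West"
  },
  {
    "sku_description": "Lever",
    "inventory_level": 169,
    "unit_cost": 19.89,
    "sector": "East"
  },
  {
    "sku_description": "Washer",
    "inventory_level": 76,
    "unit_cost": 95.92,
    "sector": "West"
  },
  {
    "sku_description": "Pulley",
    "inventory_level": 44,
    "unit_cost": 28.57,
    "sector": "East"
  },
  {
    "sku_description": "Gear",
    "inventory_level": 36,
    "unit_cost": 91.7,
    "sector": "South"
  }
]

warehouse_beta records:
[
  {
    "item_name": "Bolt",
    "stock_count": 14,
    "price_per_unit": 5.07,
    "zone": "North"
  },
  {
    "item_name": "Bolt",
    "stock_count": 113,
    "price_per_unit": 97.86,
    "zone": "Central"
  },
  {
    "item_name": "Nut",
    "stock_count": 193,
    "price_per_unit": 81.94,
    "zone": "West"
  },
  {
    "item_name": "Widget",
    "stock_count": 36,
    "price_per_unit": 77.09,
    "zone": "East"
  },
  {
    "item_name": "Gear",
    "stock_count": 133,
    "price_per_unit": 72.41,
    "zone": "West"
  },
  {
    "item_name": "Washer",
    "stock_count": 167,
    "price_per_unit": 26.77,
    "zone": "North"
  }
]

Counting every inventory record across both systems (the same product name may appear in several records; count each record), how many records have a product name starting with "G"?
2

Schema mapping: "sku_description" (warehouse_gamma) = "item_name" (warehouse_beta) = product name

Records with product name starting with "G" in warehouse_gamma: 1
Records with product name starting with "G" in warehouse_beta: 1

Total: 1 + 1 = 2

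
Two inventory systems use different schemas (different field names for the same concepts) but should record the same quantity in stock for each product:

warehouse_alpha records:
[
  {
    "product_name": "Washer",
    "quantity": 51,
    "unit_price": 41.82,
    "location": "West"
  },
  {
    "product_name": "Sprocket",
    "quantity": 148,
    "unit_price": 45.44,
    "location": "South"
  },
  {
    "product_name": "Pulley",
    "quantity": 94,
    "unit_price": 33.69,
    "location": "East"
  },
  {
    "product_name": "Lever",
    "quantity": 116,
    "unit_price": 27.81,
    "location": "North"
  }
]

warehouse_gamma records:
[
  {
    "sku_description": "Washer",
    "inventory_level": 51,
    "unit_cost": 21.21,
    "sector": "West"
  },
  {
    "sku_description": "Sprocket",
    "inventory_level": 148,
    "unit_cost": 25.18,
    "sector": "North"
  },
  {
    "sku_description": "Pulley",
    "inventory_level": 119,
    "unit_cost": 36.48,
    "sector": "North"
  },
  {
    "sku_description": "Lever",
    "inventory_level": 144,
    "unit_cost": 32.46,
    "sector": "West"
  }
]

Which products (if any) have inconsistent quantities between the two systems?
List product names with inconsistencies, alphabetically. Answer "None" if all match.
Lever, Pulley

Schema mappings:
- "product_name" (warehouse_alpha) = "sku_description" (warehouse_gamma) = product name
- "quantity" (warehouse_alpha) = "inventory_level" (warehouse_gamma) = quantity

Comparison:
  Washer: 51 vs 51 - MATCH
  Sprocket: 148 vs 148 - MATCH
  Pulley: 94 vs 119 - MISMATCH
  Lever: 116 vs 144 - MISMATCH

Products with inconsistencies: Lever, Pulley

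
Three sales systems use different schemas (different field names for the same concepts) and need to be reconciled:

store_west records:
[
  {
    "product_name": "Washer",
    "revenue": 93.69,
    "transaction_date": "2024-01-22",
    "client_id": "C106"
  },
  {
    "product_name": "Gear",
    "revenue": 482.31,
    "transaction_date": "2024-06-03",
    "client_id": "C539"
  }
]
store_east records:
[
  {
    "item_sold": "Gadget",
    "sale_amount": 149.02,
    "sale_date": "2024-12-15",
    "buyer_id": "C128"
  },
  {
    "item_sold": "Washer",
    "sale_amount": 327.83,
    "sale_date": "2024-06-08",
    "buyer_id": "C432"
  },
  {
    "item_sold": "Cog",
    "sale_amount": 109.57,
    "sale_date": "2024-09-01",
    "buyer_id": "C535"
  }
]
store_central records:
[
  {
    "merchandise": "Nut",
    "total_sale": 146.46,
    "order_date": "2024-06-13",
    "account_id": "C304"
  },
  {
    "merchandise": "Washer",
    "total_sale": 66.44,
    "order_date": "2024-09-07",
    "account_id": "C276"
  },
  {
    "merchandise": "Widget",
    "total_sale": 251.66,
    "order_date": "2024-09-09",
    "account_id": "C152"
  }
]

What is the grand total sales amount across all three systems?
1626.98

Schema reconciliation - all amount fields map to sale amount:

store_west (revenue): 576.0
store_east (sale_amount): 586.42
store_central (total_sale): 464.56

Grand total: 1626.98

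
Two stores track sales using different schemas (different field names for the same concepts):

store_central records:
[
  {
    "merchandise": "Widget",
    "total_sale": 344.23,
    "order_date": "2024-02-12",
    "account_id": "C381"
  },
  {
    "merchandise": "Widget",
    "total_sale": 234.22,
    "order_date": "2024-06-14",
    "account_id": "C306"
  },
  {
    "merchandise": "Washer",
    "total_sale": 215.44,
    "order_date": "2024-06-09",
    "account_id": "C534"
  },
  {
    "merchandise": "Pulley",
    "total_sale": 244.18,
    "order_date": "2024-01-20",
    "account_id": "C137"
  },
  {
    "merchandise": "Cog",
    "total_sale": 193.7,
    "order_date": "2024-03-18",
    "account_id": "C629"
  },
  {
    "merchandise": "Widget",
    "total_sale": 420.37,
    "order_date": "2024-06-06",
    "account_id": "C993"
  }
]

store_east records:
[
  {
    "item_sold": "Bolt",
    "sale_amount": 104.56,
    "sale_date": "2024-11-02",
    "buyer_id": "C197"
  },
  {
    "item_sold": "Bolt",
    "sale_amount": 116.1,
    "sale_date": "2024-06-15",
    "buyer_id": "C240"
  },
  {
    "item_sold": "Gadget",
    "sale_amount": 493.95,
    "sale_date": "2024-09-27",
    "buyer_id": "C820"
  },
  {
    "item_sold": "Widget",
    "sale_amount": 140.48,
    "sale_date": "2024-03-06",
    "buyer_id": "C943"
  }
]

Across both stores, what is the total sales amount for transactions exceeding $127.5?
2286.57

Schema mapping: "total_sale" (store_central) = "sale_amount" (store_east) = sale amount

Sum of sales > $127.5 in store_central: 1652.14
Sum of sales > $127.5 in store_east: 634.43

Total: 1652.14 + 634.43 = 2286.57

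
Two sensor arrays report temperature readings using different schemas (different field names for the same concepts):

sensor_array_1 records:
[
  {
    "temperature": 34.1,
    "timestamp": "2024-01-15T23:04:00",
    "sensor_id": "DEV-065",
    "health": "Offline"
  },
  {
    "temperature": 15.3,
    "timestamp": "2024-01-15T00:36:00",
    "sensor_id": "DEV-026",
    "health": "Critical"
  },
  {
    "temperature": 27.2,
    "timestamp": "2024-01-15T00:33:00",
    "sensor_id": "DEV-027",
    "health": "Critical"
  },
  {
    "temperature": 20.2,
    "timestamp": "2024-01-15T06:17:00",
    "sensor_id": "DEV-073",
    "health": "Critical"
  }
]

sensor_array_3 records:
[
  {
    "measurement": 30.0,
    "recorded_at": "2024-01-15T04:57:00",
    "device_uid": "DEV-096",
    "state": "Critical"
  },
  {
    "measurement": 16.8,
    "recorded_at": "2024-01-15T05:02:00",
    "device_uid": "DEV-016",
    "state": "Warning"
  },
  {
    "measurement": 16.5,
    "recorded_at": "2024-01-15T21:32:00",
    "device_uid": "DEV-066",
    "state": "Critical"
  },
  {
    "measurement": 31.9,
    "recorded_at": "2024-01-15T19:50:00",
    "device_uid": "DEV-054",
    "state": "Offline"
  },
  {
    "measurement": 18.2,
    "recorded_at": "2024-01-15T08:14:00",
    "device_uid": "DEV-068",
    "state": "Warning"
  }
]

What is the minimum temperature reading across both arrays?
15.3

Schema mapping: "temperature" (sensor_array_1) = "measurement" (sensor_array_3) = temperature reading

Minimum in sensor_array_1: 15.3
Minimum in sensor_array_3: 16.5

Overall minimum: min(15.3, 16.5) = 15.3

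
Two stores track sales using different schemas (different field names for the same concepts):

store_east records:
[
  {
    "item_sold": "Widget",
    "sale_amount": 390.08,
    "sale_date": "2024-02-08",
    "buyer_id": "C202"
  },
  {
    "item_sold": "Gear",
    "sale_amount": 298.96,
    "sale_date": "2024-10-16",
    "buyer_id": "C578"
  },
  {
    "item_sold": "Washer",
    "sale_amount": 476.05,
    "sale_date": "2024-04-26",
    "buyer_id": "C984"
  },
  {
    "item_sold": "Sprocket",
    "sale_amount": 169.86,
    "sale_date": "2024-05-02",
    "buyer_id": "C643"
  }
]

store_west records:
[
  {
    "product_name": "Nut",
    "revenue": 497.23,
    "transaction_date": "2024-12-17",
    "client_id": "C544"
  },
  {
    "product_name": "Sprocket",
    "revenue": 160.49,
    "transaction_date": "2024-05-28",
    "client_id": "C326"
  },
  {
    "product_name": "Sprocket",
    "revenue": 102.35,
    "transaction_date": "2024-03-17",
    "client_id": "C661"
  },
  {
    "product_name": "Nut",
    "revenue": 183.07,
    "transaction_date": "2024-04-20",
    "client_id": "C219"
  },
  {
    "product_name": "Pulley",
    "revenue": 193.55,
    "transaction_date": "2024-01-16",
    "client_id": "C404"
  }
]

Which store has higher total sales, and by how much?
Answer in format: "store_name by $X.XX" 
store_east by $198.26

Schema mapping: "sale_amount" (store_east) = "revenue" (store_west) = sale amount

Total for store_east: 1334.95
Total for store_west: 1136.69

Difference: |1334.95 - 1136.69| = 198.26
store_east has higher sales by $198.26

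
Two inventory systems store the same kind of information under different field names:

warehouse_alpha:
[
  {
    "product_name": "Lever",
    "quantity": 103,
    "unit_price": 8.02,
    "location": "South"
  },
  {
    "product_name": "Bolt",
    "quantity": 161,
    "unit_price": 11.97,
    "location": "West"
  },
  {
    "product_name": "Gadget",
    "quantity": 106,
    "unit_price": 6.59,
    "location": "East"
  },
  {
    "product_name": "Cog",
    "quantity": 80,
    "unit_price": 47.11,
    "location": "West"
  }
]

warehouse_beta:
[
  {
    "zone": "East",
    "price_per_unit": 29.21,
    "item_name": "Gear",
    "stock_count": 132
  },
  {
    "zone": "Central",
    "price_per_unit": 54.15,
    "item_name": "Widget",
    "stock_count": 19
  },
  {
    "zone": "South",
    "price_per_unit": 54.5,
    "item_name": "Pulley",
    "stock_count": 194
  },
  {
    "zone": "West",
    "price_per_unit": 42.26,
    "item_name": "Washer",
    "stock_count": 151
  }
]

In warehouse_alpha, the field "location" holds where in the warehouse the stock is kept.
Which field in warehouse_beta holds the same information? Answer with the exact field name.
zone

In warehouse_alpha, "location" holds where in the warehouse the stock is kept.
The fields in warehouse_beta are: "zone", "price_per_unit", "item_name", "stock_count".
"zone" is the match: the name refers to the same concept and its values are area labels (e.g. 'Central', 'East').
The other fields ("price_per_unit", "item_name", "stock_count") hold different kinds of data.

So "location" in warehouse_alpha corresponds to "zone" in warehouse_beta.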